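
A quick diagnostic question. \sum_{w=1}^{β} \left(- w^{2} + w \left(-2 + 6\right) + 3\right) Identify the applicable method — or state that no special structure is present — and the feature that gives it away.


Best approach: no special technique — this is bookkeeping, not technique: standard formulas for sums of constant-multiple powers of w apply termwise.


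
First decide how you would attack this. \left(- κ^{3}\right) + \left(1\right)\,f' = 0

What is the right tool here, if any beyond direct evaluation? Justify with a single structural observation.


Best approach: no special technique — solved for the derivative, f never appears on the right — this is a direct integration in κ, not a differential-equations problem at heart.


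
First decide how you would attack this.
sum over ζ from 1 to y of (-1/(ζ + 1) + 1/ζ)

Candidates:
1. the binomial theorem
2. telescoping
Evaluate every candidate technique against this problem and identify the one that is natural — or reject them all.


Method: telescoping — each term adds 1/ζ and subtracts the same expression advanced one index; that subtracted piece cancels against the next term's added copy — only the boundary terms survive.
- the binomial theorem: the terms lack the binomial-coefficient-weighted complementary-power pattern of an expansion.
- telescoping — a fit — the right tool for this form.


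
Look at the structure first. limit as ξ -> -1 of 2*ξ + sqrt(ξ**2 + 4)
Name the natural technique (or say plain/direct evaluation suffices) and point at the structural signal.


Verdict: no special technique — the function is continuous at -1; evaluation is itself the limit, no machinery required.


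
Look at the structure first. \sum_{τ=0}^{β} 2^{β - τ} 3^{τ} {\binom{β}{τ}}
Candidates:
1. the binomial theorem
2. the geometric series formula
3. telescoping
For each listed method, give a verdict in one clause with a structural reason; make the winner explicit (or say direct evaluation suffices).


Diagnosis: the binomial theorem — the binomial coefficients weight matched powers of 3 and 2, which is exactly the expansion of a binomial power.
- the binomial theorem — applies; the problem has the shape this method handles.
- the geometric series formula: no single multiplier carries one term to the next throughout the sum.
- telescoping: as presented, consecutive terms share no shifted copy to cancel against — no rewrite is on display to change that.


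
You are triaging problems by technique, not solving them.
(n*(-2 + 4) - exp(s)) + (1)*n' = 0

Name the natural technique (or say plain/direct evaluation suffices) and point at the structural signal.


Best approach: a linear integrating factor — arrange it as n' + (-2 + 4)·n = (the forcing term) and the integrating factor does the rest.


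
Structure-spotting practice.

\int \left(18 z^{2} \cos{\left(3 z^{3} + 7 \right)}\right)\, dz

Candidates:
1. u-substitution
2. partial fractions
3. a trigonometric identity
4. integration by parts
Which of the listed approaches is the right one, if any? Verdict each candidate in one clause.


Best approach: u-substitution — a chain-rule shadow: 18 z^{2} alongside a function of 3 z^{3} + 7 means u = 3 z^{3} + 7 unwinds the composition in one step.
- u-substitution — yes — fits the structure here.
- partial fractions — the expression is not a ratio of polynomials that decomposes further.
- a trigonometric identity: the trigonometric factor has no even power to reduce and no cross-frequency product to convert — the standard power-reduction and product-to-sum identities do not engage it.
- integration by parts: the non-polynomial partner is not one of the parts kernels — exp, sine, or cosine with a degree-1 argument, or a logarithm.


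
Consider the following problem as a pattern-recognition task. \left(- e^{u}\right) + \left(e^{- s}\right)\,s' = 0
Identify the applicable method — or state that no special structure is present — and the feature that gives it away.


Technique: separation of variables — solved for the derivative, the right side splits multiplicatively into a function of each variable alone — divide and integrate each side. An exactness check succeeds on this form as well — separation and the potential function arrive at the same answer, separation more directly.


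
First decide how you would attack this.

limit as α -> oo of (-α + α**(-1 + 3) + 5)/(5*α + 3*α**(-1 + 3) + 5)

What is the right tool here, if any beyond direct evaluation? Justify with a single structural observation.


Diagnosis: dominant-term comparison — growth-rate triage: the leading powers of α decide the limit, everything else is noise. As a single quotient, the ∞/∞ shape would yield to repeated differentiation as well — the growth comparison gets there in one look.


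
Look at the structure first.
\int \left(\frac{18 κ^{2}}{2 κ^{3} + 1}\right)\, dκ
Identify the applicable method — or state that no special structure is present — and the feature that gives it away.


Verdict: u-substitution — structure check: outer function, inner expression 2 κ^{3} + 1, inner derivative as a factor — the classic u = 2 κ^{3} + 1 pattern.


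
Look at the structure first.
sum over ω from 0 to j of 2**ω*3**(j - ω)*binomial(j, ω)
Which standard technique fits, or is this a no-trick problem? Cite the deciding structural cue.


Method: the binomial theorem — the summand is term ω of a binomial expansion in 2 and 3; the whole sum is a single power.


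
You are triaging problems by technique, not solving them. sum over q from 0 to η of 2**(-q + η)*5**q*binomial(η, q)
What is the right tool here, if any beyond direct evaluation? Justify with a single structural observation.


Verdict: the binomial theorem — binomial coefficients against complementary powers of 5 and 2: recognize the binomial expansion and resum.


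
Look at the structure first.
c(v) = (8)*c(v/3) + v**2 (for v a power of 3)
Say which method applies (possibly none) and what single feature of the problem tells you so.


Best approach: the master substitution — index division is the fingerprint: v/3 in the recursive call means substitute v = 3^m.


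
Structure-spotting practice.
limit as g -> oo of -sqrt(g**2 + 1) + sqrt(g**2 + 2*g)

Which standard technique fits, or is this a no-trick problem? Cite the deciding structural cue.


Best approach: conjugate multiplication — divergence minus divergence hides a finite answer — expose it by pairing sqrt(g**2 + 2*g) - sqrt(g**2 + 1) with its conjugate.


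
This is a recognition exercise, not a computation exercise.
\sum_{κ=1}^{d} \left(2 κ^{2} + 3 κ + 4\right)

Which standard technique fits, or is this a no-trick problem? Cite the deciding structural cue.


Method: no special technique — constant-multiple powers of κ with no cancellation partners and no common ratio — use the standard power-sum formulas.


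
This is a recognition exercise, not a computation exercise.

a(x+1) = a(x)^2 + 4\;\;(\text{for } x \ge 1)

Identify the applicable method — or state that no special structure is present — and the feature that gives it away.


Verdict: no special technique — the map from one term to the next is curved, not linear, so linear closed-form machinery does not attach.


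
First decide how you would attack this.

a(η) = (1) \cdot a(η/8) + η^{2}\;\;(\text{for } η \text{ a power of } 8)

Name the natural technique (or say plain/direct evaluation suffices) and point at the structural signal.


Diagnosis: the master substitution — treat m = log base 8 of η as the new clock: one recursion step advances m by one while η scales by 8.


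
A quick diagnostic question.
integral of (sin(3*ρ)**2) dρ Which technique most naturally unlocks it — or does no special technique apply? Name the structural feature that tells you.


Verdict: a trigonometric identity — apply power reduction to sin(3*ρ)**2; each application halves the trigonometric degree.


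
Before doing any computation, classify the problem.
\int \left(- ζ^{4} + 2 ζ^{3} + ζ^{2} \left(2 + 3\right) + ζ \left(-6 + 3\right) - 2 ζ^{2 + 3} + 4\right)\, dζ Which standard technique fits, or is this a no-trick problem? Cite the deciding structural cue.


Best approach: no special technique — scan for structure and find none: constant multiples of powers of ζ, integrate directly.


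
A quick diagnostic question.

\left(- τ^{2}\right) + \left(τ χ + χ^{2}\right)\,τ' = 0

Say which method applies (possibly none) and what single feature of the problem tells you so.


Diagnosis: the homogeneous substitution — solved for the derivative, the right side is unchanged under scaling χ and τ together — it depends only on the ratio τ/χ, so substitute a single ratio variable. Rewriting — with the variables' roles exchanged where the shape demands it — would expose a Bernoulli structure too; the homogeneous substitution simply reads the degrees directly.


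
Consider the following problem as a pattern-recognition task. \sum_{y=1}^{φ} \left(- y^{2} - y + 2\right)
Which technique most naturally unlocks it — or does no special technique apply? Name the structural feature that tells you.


Diagnosis: no special technique — this is bookkeeping, not technique: standard formulas for sums of constant-multiple powers of y apply termwise.


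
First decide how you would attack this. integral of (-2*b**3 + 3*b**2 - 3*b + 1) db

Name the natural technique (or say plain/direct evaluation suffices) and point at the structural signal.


Diagnosis: no special technique — a term-by-term power-rule job in b; no substitution or rearrangement earns its keep here.


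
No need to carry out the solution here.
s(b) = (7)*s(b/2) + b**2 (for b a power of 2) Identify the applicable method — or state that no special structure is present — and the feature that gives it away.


Verdict: the master substitution — the argument contracts 2-fold per step: reindex b exponentially and solve the linear recurrence in the new index.


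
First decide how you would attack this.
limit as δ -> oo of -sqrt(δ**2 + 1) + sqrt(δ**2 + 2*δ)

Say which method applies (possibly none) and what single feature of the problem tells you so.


Best approach: conjugate multiplication — an infinity-minus-infinity difference with a surviving radical — multiply by the conjugate to cancel the divergence.


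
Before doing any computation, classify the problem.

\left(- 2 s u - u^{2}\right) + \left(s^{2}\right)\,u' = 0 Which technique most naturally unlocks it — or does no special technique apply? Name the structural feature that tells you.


Method: the homogeneous substitution — scaling s and u together leaves the slope fixed — it depends only on u/s, so substitute the ratio. This doubles as a Bernoulli equation in the unknown as written; the homogeneous route needs no setup at all.


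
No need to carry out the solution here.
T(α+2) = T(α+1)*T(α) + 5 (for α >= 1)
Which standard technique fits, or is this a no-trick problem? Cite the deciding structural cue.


Verdict: no special technique — the new term depends nonlinearly on the old ones, which disqualifies every superposition-based technique.


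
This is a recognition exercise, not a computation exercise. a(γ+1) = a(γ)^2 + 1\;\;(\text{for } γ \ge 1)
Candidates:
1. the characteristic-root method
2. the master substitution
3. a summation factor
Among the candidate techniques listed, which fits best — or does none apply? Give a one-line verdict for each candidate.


Diagnosis: no special technique — no ansatz, no master substitution, no summation factor survives the nonlinearity here.
- the characteristic-root method: nonlinearity rules out exponential-mode superposition from the start.
- the master substitution — the recursion steps by a constant offset, so exponential reindexing is pointless.
- a summation factor: no summation factor applies — the rule is not linear in the sequence values.


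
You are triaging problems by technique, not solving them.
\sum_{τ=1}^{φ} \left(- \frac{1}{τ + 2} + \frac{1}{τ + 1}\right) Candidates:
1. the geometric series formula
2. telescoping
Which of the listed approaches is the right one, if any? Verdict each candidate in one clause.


Verdict: telescoping — the piece each term subtracts is \frac{1}{τ + 1} advanced by one index, and it reappears with a plus sign leading the following term — the sum collapses to its boundary terms.
- the geometric series formula: the term-to-term ratio changes with the index, so the geometric formula cannot close it.
- telescoping: applies; the problem has the shape this method handles.


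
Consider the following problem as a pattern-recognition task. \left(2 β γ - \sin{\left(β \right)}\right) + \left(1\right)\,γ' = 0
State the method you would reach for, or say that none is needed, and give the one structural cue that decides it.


Diagnosis: a linear integrating factor — linear in the unknown with genuine forcing: multiply through by the exponential of the integrated coefficient and the left side closes into one derivative.


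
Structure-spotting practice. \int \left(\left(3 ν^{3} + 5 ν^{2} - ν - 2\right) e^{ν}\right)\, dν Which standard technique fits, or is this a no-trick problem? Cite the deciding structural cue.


Verdict: integration by parts — a polynomial 3 ν^{3} + 5 ν^{2} - ν - 2 against the kernel e^{ν} is the signature bounded-ladder case for integration by parts.


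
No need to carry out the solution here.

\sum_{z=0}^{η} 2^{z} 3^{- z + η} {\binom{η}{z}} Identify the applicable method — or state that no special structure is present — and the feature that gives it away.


Best approach: the binomial theorem — binomial coefficients against complementary powers of 2 and 3: recognize the binomial expansion and resum.


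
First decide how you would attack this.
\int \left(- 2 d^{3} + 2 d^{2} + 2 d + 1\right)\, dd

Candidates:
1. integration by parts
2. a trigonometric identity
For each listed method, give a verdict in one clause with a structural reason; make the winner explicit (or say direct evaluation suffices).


Best approach: no special technique — scan for structure and find none: constant multiples of powers of d, integrate directly.
- integration by parts: splitting off a factor buys nothing — the integrand integrates directly without parts.
- a trigonometric identity: no sine or cosine appears, so there is nothing for a trigonometric identity to act on.


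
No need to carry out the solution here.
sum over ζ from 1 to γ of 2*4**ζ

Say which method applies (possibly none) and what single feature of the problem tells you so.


Method: the geometric series formula — term-over-term division gives 4 every time — index-free ratio, geometric sum formula applies.


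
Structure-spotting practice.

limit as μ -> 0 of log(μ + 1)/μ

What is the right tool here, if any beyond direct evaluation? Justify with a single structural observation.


Diagnosis: l'Hôpital's rule (0/0) — both numerator and denominator vanish at 0: the genuine 0/0 indeterminate that l'Hôpital exists for. One could equally expand both pieces locally and compare leading terms; the rule does that in one stroke.


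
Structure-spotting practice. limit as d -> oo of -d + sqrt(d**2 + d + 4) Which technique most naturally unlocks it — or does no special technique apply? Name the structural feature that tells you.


Diagnosis: conjugate multiplication — both pieces blow up but their difference is finite; the conjugate trick rationalizes sqrt(d**2 + d + 4) - d.


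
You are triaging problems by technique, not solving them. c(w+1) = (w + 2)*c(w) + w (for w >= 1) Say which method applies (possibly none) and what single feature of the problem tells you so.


Method: a summation factor — with the index-dependent coefficient w + 2, dividing by the cumulative product turns the left side into a pure difference.


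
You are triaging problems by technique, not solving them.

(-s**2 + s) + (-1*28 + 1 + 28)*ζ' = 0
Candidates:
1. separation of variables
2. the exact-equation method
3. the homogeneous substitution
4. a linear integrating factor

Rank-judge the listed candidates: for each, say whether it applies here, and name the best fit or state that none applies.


Technique: no special technique — the slope is a function of s alone, so integrate both sides directly.
- separation of variables: separation is only trivially available — with the unknown absent from the slope this is a direct integration, not a separation problem.
- the exact-equation method: no dependence on the unknown anywhere: exactness is a label without content here.
- the homogeneous substitution: the ratio of the variables does not determine the slope.
- a linear integrating factor: the linear template holds only trivially here (the unknown is absent, so the coefficient is zero) — the method is not the natural label.


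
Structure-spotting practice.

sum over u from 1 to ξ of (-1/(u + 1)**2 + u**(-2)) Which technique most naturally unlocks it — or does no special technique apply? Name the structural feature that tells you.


Verdict: telescoping — this sum is a zipper: each term contributes u**(-2) and removes the next index's value, which the following term puts back, closing term by term.


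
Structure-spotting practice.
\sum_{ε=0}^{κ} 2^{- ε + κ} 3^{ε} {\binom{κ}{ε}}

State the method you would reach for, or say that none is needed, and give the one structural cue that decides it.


Method: the binomial theorem — the binomial coefficients weight matched powers of 3 and 2, which is exactly the expansion of a binomial power.


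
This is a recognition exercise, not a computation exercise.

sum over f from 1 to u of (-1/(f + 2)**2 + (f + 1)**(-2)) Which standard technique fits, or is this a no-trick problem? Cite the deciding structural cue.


Method: telescoping — a difference of consecutive values of one function ((f + 1)**(-2) at one index and the next) — telescoping by construction.


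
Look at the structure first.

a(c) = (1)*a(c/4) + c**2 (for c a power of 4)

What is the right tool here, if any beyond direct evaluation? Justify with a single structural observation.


Method: the master substitution — the recursive call is at index c/4 rather than a shift, a divide-and-conquer shape — substituting c = 4^m linearizes it.


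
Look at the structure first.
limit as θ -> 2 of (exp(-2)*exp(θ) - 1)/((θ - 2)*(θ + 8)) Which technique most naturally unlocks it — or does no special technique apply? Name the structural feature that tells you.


Technique: l'Hôpital's rule (0/0) — substituting 2 gives 0 over 0; differentiate top and bottom once and re-evaluate. The standard small-argument limits would also carry it; the rule is the systematic route.


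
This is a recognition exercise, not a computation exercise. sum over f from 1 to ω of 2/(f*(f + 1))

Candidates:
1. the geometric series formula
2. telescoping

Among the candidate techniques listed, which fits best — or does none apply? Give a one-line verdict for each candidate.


Technique: telescoping — one partial-fraction pass turns 2/(f*(f + 1)) into a shifted difference, and shifted differences telescope.
- the geometric series formula: dividing successive terms gives an index-dependent quantity, not a constant.
- telescoping — applies; the problem has the shape this method handles.


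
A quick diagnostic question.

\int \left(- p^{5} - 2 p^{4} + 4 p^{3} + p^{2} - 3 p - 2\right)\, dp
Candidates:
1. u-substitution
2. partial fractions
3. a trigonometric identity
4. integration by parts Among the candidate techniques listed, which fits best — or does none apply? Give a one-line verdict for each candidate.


Technique: no special technique — nothing composite, nothing rational, nothing trigonometric — each constant-multiple power of p integrates by the power rule alone.
- u-substitution: no substitution does more than relabel what direct integration already handles.
- partial fractions — there is no rational-function structure to decompose.
- a trigonometric identity: there is no trigonometric structure at all — the integrand carries no sine or cosine to rewrite.
- integration by parts — parts would only shuffle a directly integrable integrand.


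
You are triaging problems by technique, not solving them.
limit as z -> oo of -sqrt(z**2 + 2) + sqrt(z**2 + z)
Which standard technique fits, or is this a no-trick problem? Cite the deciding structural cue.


Best approach: conjugate multiplication — an infinity-minus-infinity difference with a surviving radical — multiply by the conjugate to cancel the divergence.


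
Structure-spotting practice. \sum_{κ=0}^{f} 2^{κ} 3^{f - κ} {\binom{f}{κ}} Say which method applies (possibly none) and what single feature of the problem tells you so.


Diagnosis: the binomial theorem — {\binom{f}{κ}} weighting matched powers of 2 and 3 is the expanded form of (2 + 3)^f — fold it back up.


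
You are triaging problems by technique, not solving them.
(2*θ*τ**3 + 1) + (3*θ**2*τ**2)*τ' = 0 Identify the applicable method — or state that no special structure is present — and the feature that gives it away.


Technique: the exact-equation method — the compatibility test passes: the τ-derivative of 2*θ*τ**3 + 1 matches the θ-derivative of 3*θ**2*τ**2, so integrate a potential.


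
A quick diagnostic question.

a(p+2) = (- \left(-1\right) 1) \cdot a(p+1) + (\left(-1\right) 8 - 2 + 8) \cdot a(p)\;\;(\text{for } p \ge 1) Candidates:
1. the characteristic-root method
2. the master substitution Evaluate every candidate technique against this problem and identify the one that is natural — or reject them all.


Technique: the characteristic-root method — shift-invariance with fixed coefficients calls for exponential trials; the characteristic polynomial finds every r^p.
- the characteristic-root method — yes, a natural case for it.
- the master substitution — with no divided-index recursive call, reindexing by powers of a base buys nothing.


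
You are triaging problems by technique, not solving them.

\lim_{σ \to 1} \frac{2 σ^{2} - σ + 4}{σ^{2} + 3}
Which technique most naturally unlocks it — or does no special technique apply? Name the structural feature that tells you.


Best approach: no special technique — the function is continuous at 1; evaluation is itself the limit, no machinery required.


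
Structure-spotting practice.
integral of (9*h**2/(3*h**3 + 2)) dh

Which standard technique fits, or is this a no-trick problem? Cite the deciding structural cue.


Method: u-substitution — everything non-trivial happens through the inner expression 3*h**3 + 2, and its derivative accounts for the remaining factor up to a constant, so set u = 3*h**3 + 2.


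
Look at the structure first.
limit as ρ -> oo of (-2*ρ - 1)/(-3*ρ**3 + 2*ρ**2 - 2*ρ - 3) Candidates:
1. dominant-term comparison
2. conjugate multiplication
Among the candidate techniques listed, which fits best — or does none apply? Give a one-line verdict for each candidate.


Verdict: dominant-term comparison — at large ρ only the top-degree terms survive; compare the leading terms and the limit falls out.
- dominant-term comparison: applicable, and directly so.
- conjugate multiplication — there are no radicals in tension whose conjugate would simplify matters.


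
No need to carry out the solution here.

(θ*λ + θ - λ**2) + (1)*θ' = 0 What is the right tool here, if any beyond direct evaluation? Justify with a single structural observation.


Best approach: a linear integrating factor — the unknown enters only to the first power against a nonzero forcing term — the integrating-factor template applies directly.


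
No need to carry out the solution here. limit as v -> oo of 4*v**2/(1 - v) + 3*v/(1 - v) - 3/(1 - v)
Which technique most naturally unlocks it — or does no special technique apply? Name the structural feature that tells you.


Verdict: dominant-term comparison — divide by the highest power of v present: lower-order terms vanish and the dominant ratio remains. As a single quotient, the ∞/∞ shape would yield to repeated differentiation as well — the growth comparison gets there in one look.


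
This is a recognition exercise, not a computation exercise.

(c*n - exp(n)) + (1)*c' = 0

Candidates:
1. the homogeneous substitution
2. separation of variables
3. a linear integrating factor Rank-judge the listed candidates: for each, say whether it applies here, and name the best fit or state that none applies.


Technique: a linear integrating factor — the unknown enters only to the first power against a nonzero forcing term — the integrating-factor template applies directly.
- the homogeneous substitution: the slope changes under joint rescaling, failing the degree-zero test.
- separation of variables: the two dependences are entangled, not a clean product of one-variable pieces.
- a linear integrating factor: a fit — the right tool for this form.


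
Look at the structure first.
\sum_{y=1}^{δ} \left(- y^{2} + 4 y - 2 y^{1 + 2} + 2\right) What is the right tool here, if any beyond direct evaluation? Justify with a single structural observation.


Best approach: no special technique — no ratio, no shift structure, no binomial pattern: sum the constant-multiple powers of y with known formulas.


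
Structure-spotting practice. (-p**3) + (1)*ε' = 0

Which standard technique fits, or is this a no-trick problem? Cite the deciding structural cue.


Technique: no special technique — the slope is a function of p alone, so integrate both sides directly.


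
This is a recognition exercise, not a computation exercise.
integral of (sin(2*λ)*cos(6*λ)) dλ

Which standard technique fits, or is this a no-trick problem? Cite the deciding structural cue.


Method: a trigonometric identity — two sinusoids at different rates multiply in sin(2*λ)*cos(6*λ); the product-to-sum identity uncouples them.


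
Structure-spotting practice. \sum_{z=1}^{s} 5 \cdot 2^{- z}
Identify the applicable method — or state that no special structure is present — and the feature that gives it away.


Method: the geometric series formula — consecutive terms stand in a fixed index-free ratio — the geometric sum formula closes it.


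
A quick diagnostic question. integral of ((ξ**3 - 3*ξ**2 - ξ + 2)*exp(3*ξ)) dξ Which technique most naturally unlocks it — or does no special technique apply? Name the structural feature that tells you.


Technique: integration by parts — ξ**3 - 3*ξ**2 - ξ + 2 dies after finitely many derivatives while exp(3*ξ) cycles under integration — the tabular/parts setup.


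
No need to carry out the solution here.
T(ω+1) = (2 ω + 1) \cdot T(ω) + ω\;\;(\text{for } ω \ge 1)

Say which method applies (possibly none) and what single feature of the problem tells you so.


Technique: a summation factor — with the index-dependent coefficient 2 ω + 1, dividing by the cumulative product turns the left side into a pure difference.


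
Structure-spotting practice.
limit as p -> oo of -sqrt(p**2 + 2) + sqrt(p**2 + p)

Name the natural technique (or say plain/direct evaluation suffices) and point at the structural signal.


Method: conjugate multiplication — the ∞ − ∞ radical form is the exact trigger for the conjugate maneuver.


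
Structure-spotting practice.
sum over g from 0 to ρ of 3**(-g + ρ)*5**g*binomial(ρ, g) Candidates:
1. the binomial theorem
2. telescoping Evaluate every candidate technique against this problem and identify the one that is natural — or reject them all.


Verdict: the binomial theorem — the summand is term g of a binomial expansion in 5 and 3; the whole sum is a single power.
- the binomial theorem — yes, a natural case for it.
- telescoping — in the displayed form, no term reappears at a neighboring index to cancel against.


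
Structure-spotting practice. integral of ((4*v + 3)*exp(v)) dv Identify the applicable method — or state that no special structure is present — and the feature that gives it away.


Technique: integration by parts — 4*v + 3 dies after finitely many derivatives while exp(v) cycles under integration — the tabular/parts setup.


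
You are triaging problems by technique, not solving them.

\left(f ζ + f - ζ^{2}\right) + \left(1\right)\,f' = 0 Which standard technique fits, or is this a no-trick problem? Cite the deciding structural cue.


Diagnosis: a linear integrating factor — the unknown enters only to the first power against a nonzero forcing term — the integrating-factor template applies directly.


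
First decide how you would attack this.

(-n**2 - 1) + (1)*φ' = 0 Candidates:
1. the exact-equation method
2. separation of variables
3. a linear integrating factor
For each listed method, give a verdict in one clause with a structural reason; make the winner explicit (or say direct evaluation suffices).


Diagnosis: no special technique — solved for the derivative, no φ appears — this is antidifferentiation in n wearing ODE clothing.
- the exact-equation method — no dependence on the unknown anywhere: exactness is a label without content here.
- separation of variables: separation is only trivially available — with the unknown absent from the slope this is a direct integration, not a separation problem.
- a linear integrating factor: the linear template holds only trivially here (the unknown is absent, so the coefficient is zero) — the method is not the natural label.


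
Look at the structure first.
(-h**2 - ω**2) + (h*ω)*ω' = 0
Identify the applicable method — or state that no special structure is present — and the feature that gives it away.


Technique: the homogeneous substitution — the slope is degree-zero homogeneous: the ratio substitution v = ω/h collapses it. A Bernoulli substitution is a fair alternative on this equation directly; the homogeneous reading takes it as given.


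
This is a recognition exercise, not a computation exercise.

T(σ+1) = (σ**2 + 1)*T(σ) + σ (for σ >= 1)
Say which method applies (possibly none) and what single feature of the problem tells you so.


Method: a summation factor — normalize by the running product of σ**2 + 1: the left side becomes a difference, and differences sum.


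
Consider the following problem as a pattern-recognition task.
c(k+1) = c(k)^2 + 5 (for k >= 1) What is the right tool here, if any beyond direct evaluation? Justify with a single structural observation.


Verdict: no special technique — the map from one term to the next is curved, not linear, so linear closed-form machinery does not attach.


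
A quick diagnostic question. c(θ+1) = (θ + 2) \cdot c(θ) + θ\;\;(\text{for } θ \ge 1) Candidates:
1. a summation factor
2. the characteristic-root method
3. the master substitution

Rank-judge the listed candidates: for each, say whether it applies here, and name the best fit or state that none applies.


Method: a summation factor — first-order linear but the coefficient θ + 2 moves with the index — divide by the cumulative product and telescope.
- a summation factor — yes, a natural case for it.
- the characteristic-root method — the coefficients vary with the index, breaking the constant-coefficient structure the method needs.
- the master substitution — with no divided-index recursive call, reindexing by powers of a base buys nothing.


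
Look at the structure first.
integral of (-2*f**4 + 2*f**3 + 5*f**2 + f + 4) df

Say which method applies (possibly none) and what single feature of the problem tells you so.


Verdict: no special technique — the integrand is a sum of constant multiples of powers of f — integrate term by term.


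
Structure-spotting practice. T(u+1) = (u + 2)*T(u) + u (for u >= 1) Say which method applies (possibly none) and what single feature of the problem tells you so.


Verdict: a summation factor — first-order, linear, moving coefficient u + 2: the discrete analogue of an integrating factor handles it.


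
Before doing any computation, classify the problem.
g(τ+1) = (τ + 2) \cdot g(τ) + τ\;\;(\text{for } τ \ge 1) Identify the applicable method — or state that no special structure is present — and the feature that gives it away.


Technique: a summation factor — first-order, linear, moving coefficient τ + 2: the discrete analogue of an integrating factor handles it.


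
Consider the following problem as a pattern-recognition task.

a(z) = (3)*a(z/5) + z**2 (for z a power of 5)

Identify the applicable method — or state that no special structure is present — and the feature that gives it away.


Best approach: the master substitution — the call at z/5 makes this multiplicative recursion; the master-style substitution converts it to additive.


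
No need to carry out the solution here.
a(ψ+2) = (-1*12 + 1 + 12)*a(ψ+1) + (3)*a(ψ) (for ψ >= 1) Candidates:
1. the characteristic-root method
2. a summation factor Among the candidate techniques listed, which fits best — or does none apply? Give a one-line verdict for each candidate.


Best approach: the characteristic-root method — because shifting ψ leaves the equation's coefficients unchanged, exponential trials reduce it to algebra.
- the characteristic-root method: applicable, and directly so.
- a summation factor: the recurrence reaches back more than one step, outside the first-order family a summation factor normalizes.


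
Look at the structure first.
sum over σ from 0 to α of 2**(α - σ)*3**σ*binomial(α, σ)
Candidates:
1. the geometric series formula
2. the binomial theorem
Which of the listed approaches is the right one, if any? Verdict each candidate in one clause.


Best approach: the binomial theorem — the summand is term σ of a binomial expansion in 3 and 2; the whole sum is a single power.
- the geometric series formula — the term-to-term ratio changes with the index, so the geometric formula cannot close it.
- the binomial theorem: applicable, and directly so.


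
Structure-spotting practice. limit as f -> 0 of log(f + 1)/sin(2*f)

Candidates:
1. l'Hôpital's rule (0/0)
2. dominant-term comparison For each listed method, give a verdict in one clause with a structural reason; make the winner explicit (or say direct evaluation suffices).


Method: l'Hôpital's rule (0/0) — substituting 0 gives 0 over 0; differentiate top and bottom once and re-evaluate. Known elementary limits would finish this too — the rule just bypasses the case analysis.
- l'Hôpital's rule (0/0): a fit — the right tool for this form.
- dominant-term comparison — no dominant power emerges to decide the limit by degree comparison.


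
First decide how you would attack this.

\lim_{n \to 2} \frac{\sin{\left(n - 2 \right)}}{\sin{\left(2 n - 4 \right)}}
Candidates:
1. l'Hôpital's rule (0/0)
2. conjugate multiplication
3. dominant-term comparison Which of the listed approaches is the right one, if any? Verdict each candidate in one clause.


Best approach: l'Hôpital's rule (0/0) — substituting 2 gives 0 over 0; differentiate top and bottom once and re-evaluate. The standard small-argument limits would also carry it; the rule is the systematic route.
- l'Hôpital's rule (0/0): applies; the problem has the shape this method handles.
- conjugate multiplication: no divergent radical difference is present for a conjugate pair to cancel.
- dominant-term comparison — no dominant-degree comparison decides it.


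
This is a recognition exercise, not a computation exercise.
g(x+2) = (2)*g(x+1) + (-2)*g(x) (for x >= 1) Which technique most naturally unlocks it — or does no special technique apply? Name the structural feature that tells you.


Diagnosis: the characteristic-root method — this is the constant-coefficient homogeneous case — the whole solution in x reduces to a polynomial's roots.


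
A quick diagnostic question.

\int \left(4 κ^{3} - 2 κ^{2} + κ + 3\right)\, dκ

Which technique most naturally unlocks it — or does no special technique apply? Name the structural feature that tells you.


Best approach: no special technique — nothing composite, nothing rational, nothing trigonometric — each constant-multiple power of κ integrates by the power rule alone.


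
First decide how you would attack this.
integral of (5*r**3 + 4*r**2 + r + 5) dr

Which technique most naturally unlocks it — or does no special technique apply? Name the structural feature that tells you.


Best approach: no special technique — the integrand is a sum of constant multiples of powers of r — integrate term by term.


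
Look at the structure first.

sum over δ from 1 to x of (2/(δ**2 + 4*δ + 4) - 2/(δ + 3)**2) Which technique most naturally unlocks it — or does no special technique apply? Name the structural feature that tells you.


Verdict: telescoping — write out three consecutive terms and watch the interior cancel: the advanced copy one term subtracts reappears as the very next term's leading piece, pair after pair.


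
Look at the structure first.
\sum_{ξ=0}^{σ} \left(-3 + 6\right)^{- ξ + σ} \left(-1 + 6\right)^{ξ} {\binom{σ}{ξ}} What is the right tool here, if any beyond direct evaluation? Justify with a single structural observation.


Best approach: the binomial theorem — {\binom{σ}{ξ}} weighting matched powers of (-1 + 6) and (-3 + 6) is the expanded form of ((-1 + 6) + (-3 + 6))^σ — fold it back up.


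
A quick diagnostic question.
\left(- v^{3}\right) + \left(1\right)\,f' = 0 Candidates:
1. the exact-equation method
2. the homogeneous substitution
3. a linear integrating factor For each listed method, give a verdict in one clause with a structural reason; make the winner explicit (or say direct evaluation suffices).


Method: no special technique — solved for the derivative, f never appears on the right — this is a direct integration in v, not a differential-equations problem at heart.
- the exact-equation method: no dependence on the unknown anywhere: exactness is a label without content here.
- the homogeneous substitution — the slope is not a function of the ratio of the variables alone.
- a linear integrating factor — the linear template holds only trivially here (the unknown is absent, so the coefficient is zero) — the method is not the natural label.


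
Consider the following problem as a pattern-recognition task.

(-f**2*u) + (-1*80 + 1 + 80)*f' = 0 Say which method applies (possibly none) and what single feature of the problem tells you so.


Method: separation of variables — the slope splits multiplicatively: u carrying all u-dependence times f**2 carrying all f-dependence — separate and integrate.


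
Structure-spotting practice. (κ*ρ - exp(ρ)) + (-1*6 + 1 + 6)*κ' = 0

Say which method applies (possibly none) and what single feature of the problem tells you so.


Best approach: a linear integrating factor — first power of κ, nonzero forcing: the integrating-factor recipe applies verbatim with p = ρ.


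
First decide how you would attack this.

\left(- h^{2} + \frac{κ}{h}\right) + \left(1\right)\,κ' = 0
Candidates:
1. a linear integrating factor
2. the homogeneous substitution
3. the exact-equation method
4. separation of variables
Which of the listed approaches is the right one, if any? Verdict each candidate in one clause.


Diagnosis: a linear integrating factor — linear in the unknown with genuine forcing: multiply through by the exponential of the integrated coefficient and the left side closes into one derivative.
- a linear integrating factor: applies; the problem has the shape this method handles.
- the homogeneous substitution — rescaling both variables together changes the slope, so no ratio substitution collapses it.
- the exact-equation method: no potential function has this form as its differential, as written.
- separation of variables — no division isolates the independent variable from the unknown.
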